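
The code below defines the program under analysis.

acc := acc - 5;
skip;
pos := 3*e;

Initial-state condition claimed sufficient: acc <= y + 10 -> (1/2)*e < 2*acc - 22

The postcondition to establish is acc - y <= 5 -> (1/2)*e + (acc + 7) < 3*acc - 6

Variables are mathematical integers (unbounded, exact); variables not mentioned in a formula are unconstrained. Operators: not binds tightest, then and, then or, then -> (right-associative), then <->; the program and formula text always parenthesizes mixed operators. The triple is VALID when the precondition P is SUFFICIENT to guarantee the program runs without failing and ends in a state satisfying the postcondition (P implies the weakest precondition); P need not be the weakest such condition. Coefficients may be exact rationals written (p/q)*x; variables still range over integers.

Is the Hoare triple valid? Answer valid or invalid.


Working backward. After the program, the postcondition acc - y <= 5 -> (1/2)*e + (acc + 7) < 3*acc - 6 must hold; in canonical form it is acc <= y + 5 -> (1/2)*e < 2*acc - 13.
Before pos := 3*e: acc <= y + 5 -> (1/2)*e < 2*acc - 13
Before skip: acc <= y + 5 -> (1/2)*e < 2*acc - 13
Before acc := acc - 5: acc <= y + 10 -> (1/2)*e < 2*acc - 23
The weakest precondition is acc <= y + 10 -> (1/2)*e < 2*acc - 23.
Check whether acc <= y + 10 -> (1/2)*e < 2*acc - 22 implies it.
Countermodel: at the initial state acc = 0, e = -45, y = -10, the precondition holds but the weakest precondition fails.
Answer: invalid


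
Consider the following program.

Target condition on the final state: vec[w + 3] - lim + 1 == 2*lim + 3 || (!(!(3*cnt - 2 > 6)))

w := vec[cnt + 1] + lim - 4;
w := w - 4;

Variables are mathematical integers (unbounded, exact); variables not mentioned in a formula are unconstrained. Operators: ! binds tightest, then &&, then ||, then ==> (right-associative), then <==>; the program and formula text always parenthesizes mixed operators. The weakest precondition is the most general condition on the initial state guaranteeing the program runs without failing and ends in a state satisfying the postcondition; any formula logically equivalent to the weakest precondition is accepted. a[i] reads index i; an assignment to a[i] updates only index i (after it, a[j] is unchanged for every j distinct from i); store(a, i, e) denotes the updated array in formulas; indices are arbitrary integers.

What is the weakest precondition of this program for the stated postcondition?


Working backward. After the program, the postcondition vec[w + 3] - lim + 1 == 2*lim + 3 || (!(!(3*cnt - 2 > 6))) must hold; in canonical form it is vec[w + 3] == 3*lim + 2 || 3*cnt > 8.
Before w := w - 4: vec[w - 1] == 3*lim + 2 || 3*cnt > 8
Before w := vec[cnt + 1] + lim - 4: vec[vec[cnt + 1] + lim - 5] == 3*lim + 2 || 3*cnt > 8
Answer: WP = vec[vec[cnt + 1] + lim - 5] == 3*lim + 2 || 3*cnt > 8


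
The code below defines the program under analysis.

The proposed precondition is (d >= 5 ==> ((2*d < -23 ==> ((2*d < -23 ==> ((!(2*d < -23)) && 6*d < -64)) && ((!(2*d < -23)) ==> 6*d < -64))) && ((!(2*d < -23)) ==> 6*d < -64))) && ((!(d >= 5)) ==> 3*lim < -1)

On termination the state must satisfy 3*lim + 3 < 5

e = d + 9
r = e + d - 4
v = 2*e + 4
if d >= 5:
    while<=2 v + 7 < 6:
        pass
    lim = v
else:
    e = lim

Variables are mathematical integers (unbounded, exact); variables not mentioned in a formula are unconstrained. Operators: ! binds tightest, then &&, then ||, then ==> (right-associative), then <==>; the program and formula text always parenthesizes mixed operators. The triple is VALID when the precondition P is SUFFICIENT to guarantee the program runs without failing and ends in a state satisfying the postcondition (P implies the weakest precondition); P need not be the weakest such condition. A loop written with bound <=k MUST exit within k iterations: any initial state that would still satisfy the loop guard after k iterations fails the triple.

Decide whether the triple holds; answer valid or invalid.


Working backward. After the program, the postcondition 3*lim + 3 < 5 must hold; in canonical form it is 3*lim < 2.
Then branch requires (v < -1 ==> ((v < -1 ==> ((!(v < -1)) && 3*v < 2)) && ((!(v < -1)) ==> 3*v < 2))) && ((!(v < -1)) ==> 3*v < 2); else branch requires 3*lim < 2.
Before the if: (d >= 5 ==> ((v < -1 ==> ((v < -1 ==> ((!(v < -1)) && 3*v < 2)) && ((!(v < -1)) ==> 3*v < 2))) && ((!(v < -1)) ==> 3*v < 2))) && ((!(d >= 5)) ==> 3*lim < 2)
Before v := 2*e + 4: (d >= 5 ==> ((2*e < -5 ==> ((2*e < -5 ==> ((!(2*e < -5)) && 6*e < -10)) && ((!(2*e < -5)) ==> 6*e < -10))) && ((!(2*e < -5)) ==> 6*e < -10))) && ((!(d >= 5)) ==> 3*lim < 2)
Before r := e + d - 4: (d >= 5 ==> ((2*e < -5 ==> ((2*e < -5 ==> ((!(2*e < -5)) && 6*e < -10)) && ((!(2*e < -5)) ==> 6*e < -10))) && ((!(2*e < -5)) ==> 6*e < -10))) && ((!(d >= 5)) ==> 3*lim < 2)
Before e := d + 9: (d >= 5 ==> ((2*d < -23 ==> ((2*d < -23 ==> ((!(2*d < -23)) && 6*d < -64)) && ((!(2*d < -23)) ==> 6*d < -64))) && ((!(2*d < -23)) ==> 6*d < -64))) && ((!(d >= 5)) ==> 3*lim < 2)
The weakest precondition is (d >= 5 ==> ((2*d < -23 ==> ((2*d < -23 ==> ((!(2*d < -23)) && 6*d < -64)) && ((!(2*d < -23)) ==> 6*d < -64))) && ((!(2*d < -23)) ==> 6*d < -64))) && ((!(d >= 5)) ==> 3*lim < 2).
Check whether (d >= 5 ==> ((2*d < -23 ==> ((2*d < -23 ==> ((!(2*d < -23)) && 6*d < -64)) && ((!(2*d < -23)) ==> 6*d < -64))) && ((!(2*d < -23)) ==> 6*d < -64))) && ((!(d >= 5)) ==> 3*lim < -1) implies it.
Every state satisfying the precondition satisfies the weakest precondition: the implication holds.
Answer: valid


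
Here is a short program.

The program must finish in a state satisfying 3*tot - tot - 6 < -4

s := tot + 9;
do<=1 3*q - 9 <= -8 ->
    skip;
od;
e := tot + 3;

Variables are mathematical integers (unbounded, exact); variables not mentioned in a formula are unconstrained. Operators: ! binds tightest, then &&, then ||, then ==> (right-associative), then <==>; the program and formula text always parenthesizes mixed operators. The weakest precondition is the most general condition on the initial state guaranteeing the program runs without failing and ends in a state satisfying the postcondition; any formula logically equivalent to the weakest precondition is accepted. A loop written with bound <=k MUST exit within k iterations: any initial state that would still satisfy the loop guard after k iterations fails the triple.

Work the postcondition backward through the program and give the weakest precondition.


Working backward. After the program, the postcondition 3*tot - tot - 6 < -4 must hold; in canonical form it is 2*tot < 2.
Before e := tot + 3: 2*tot < 2
Before the loop (bound <=1), unroll the exhaustion recursion (WP_0 = exit-now case; WP_j = one more guarded iteration, up to j = 1):
  WP_0: (!(3*q <= 1)) && 2*tot < 2
  WP_1: (3*q <= 1 ==> ((!(3*q <= 1)) && 2*tot < 2)) && ((!(3*q <= 1)) ==> 2*tot < 2)
So before the loop: (3*q <= 1 ==> ((!(3*q <= 1)) && 2*tot < 2)) && ((!(3*q <= 1)) ==> 2*tot < 2)
Before s := tot + 9: (3*q <= 1 ==> ((!(3*q <= 1)) && 2*tot < 2)) && ((!(3*q <= 1)) ==> 2*tot < 2)
Answer: WP = (3*q <= 1 ==> ((!(3*q <= 1)) && 2*tot < 2)) && ((!(3*q <= 1)) ==> 2*tot < 2)


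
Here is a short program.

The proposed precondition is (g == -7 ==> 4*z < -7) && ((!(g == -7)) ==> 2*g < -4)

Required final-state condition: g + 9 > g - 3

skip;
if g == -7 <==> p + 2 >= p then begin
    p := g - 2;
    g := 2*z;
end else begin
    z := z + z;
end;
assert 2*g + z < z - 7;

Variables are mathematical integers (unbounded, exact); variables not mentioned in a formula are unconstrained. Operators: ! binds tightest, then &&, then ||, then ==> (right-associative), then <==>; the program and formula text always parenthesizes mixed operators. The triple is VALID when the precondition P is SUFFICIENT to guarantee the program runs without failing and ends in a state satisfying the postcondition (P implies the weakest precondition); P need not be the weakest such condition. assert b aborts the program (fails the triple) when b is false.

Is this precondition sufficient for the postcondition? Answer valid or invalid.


Working backward. After the program, the postcondition g + 9 > g - 3 must hold; in canonical form it is true.
Before assert 2*g + z < z - 7: 2*g < -7
Then branch requires 4*z < -7; else branch requires 2*g < -7.
Before the if: (g == -7 ==> 4*z < -7) && ((!(g == -7)) ==> 2*g < -7)
Before skip: (g == -7 ==> 4*z < -7) && ((!(g == -7)) ==> 2*g < -7)
The weakest precondition is (g == -7 ==> 4*z < -7) && ((!(g == -7)) ==> 2*g < -7).
Check whether (g == -7 ==> 4*z < -7) && ((!(g == -7)) ==> 2*g < -4) implies it.
Countermodel: at the initial state g = -3, z = 0, the precondition holds but the weakest precondition fails.
Answer: invalid


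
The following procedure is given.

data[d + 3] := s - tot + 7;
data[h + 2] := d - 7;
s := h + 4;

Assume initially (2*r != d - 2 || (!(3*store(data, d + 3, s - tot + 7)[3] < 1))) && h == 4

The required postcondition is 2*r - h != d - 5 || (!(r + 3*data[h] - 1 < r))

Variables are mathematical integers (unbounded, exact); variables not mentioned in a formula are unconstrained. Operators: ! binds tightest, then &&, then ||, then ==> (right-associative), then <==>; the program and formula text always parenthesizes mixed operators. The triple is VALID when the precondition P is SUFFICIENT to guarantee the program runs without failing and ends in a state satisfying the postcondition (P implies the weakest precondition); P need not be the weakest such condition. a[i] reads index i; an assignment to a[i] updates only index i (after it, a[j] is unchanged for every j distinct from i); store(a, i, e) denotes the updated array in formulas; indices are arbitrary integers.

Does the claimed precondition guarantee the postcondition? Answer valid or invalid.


Working backward. After the program, the postcondition 2*r - h != d - 5 || (!(r + 3*data[h] - 1 < r)) must hold; in canonical form it is 2*r != d + h - 5 || (!(3*data[h] < 1)).
Before s := h + 4: 2*r != d + h - 5 || (!(3*data[h] < 1))
Before data[h + 2] := d - 7: 2*r != d + h - 5 || (!(3*store(data, h + 2, d - 7)[h] < 1))
Before data[d + 3] := s - tot + 7: 2*r != d + h - 5 || (!(3*store(store(data, d + 3, s - tot + 7), h + 2, d - 7)[h] < 1))
The weakest precondition is 2*r != d + h - 5 || (!(3*store(store(data, d + 3, s - tot + 7), h + 2, d - 7)[h] < 1)).
Check whether (2*r != d - 2 || (!(3*store(data, d + 3, s - tot + 7)[3] < 1))) && h == 4 implies it.
Countermodel: at the initial state d = 1, data = {[3] = 0, [4] = 0, [6] = 0, elsewhere 0}, h = 4, r = 0, s = -7, tot = 0, the precondition holds but the weakest precondition fails.
Answer: invalid


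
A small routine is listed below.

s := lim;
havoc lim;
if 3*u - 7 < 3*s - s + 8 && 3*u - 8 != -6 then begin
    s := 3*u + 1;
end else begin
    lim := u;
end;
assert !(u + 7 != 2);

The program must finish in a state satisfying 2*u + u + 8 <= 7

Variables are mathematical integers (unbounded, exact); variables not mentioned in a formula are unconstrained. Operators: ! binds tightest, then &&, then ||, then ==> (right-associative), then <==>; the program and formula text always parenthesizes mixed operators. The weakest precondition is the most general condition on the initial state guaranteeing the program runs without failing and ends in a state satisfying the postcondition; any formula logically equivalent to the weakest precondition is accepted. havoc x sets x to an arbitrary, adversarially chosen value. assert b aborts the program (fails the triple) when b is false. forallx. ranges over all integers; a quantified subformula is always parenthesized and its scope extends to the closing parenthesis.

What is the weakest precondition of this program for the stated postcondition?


Working backward. After the program, the postcondition 2*u + u + 8 <= 7 must hold; in canonical form it is 3*u <= -1.
Before assert !(u + 7 != 2): (!(u != -5)) && 3*u <= -1
Then branch requires (!(u != -5)) && 3*u <= -1; else branch requires (!(u != -5)) && 3*u <= -1.
Before the if: ((3*u < 2*s + 15 && 3*u != 2) ==> ((!(u != -5)) && 3*u <= -1)) && ((!(3*u < 2*s + 15 && 3*u != 2)) ==> ((!(u != -5)) && 3*u <= -1))
Before havoc lim: ((3*u < 2*s + 15 && 3*u != 2) ==> ((!(u != -5)) && 3*u <= -1)) && ((!(3*u < 2*s + 15 && 3*u != 2)) ==> ((!(u != -5)) && 3*u <= -1))
Before s := lim: ((3*u < 2*lim + 15 && 3*u != 2) ==> ((!(u != -5)) && 3*u <= -1)) && ((!(3*u < 2*lim + 15 && 3*u != 2)) ==> ((!(u != -5)) && 3*u <= -1))
Answer: WP = ((3*u < 2*lim + 15 && 3*u != 2) ==> ((!(u != -5)) && 3*u <= -1)) && ((!(3*u < 2*lim + 15 && 3*u != 2)) ==> ((!(u != -5)) && 3*u <= -1))


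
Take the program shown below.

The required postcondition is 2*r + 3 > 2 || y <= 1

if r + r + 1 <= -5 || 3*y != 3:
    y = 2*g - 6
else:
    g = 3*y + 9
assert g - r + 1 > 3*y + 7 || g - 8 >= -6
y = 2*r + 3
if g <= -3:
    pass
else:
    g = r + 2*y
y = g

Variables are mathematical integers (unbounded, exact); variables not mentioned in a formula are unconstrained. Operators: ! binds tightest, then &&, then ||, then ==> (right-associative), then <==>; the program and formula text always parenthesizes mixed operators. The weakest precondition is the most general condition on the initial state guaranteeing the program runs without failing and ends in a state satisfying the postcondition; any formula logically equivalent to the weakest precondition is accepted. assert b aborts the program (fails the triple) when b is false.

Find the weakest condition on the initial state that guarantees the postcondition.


Working backward. After the program, the postcondition 2*r + 3 > 2 || y <= 1 must hold; in canonical form it is 2*r > -1 || y <= 1.
Before y := g: 2*r > -1 || g <= 1
Then branch requires 2*r > -1 || g <= 1; else branch requires 2*r > -1 || r + 2*y <= 1.
Before the if: (g <= -3 ==> (2*r > -1 || g <= 1)) && ((!(g <= -3)) ==> (2*r > -1 || r + 2*y <= 1))
Before y := 2*r + 3: (g <= -3 ==> (2*r > -1 || g <= 1)) && ((!(g <= -3)) ==> (2*r > -1 || 5*r <= -5))
Before assert g - r + 1 > 3*y + 7 || g - 8 >= -6: (g > r + 3*y + 6 || g >= 2) && (g <= -3 ==> (2*r > -1 || g <= 1)) && ((!(g <= -3)) ==> (2*r > -1 || 5*r <= -5))
Then branch requires (5*g + r < 12 || g >= 2) && (g <= -3 ==> (2*r > -1 || g <= 1)) && ((!(g <= -3)) ==> (2*r > -1 || 5*r <= -5)); else branch requires (r < 3 || 3*y >= -7) && (3*y <= -12 ==> (2*r > -1 || 3*y <= -8)) && ((!(3*y <= -12)) ==> (2*r > -1 || 5*r <= -5)).
Before the if: ((2*r <= -6 || 3*y != 3) ==> ((5*g + r < 12 || g >= 2) && (g <= -3 ==> (2*r > -1 || g <= 1)) && ((!(g <= -3)) ==> (2*r > -1 || 5*r <= -5)))) && ((!(2*r <= -6 || 3*y != 3)) ==> ((r < 3 || 3*y >= -7) && (3*y <= -12 ==> (2*r > -1 || 3*y <= -8)) && ((!(3*y <= -12)) ==> (2*r > -1 || 5*r <= -5))))
Answer: WP = ((2*r <= -6 || 3*y != 3) ==> ((5*g + r < 12 || g >= 2) && (g <= -3 ==> (2*r > -1 || g <= 1)) && ((!(g <= -3)) ==> (2*r > -1 || 5*r <= -5)))) && ((!(2*r <= -6 || 3*y != 3)) ==> ((r < 3 || 3*y >= -7) && (3*y <= -12 ==> (2*r > -1 || 3*y <= -8)) && ((!(3*y <= -12)) ==> (2*r > -1 || 5*r <= -5))))


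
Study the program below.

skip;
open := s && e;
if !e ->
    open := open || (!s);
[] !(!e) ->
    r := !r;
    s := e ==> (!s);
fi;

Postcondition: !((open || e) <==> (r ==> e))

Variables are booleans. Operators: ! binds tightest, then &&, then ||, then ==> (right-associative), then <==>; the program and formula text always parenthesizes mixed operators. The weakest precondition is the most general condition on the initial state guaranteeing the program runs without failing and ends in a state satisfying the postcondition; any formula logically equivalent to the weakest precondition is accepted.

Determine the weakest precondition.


Working backward. After the program, !((open || e) <==> (r ==> e)) must hold.
Then branch requires !((open || (!s) || e) <==> (r ==> e)); else branch requires !((open || e) <==> ((!r) ==> e)).
Before the if: ((!e) ==> (!((open || (!s) || e) <==> (r ==> e)))) && (e ==> (!((open || e) <==> ((!r) ==> e))))
Before open := s && e: ((!e) ==> (!(((s && e) || (!s) || e) <==> (r ==> e)))) && (e ==> (!(((s && e) || e) <==> ((!r) ==> e))))
Before skip: ((!e) ==> (!(((s && e) || (!s) || e) <==> (r ==> e)))) && (e ==> (!(((s && e) || e) <==> ((!r) ==> e))))
Answer: WP = ((!e) ==> (!(((s && e) || (!s) || e) <==> (r ==> e)))) && (e ==> (!(((s && e) || e) <==> ((!r) ==> e))))


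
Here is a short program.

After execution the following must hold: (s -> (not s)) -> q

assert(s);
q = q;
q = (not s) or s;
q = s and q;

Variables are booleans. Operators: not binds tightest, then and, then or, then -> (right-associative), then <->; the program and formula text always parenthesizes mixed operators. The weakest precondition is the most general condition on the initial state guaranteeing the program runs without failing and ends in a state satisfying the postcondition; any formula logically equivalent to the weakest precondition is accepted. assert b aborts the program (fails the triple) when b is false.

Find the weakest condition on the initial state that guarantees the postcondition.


Working backward. After the program, (s -> (not s)) -> q must hold.
Before q := s and q: (s -> (not s)) -> (s and q)
Before q := (not s) or s: (s -> (not s)) -> s
Before q := q: (s -> (not s)) -> s
Before assert s: s and ((s -> (not s)) -> s)
Answer: WP = s and ((s -> (not s)) -> s)


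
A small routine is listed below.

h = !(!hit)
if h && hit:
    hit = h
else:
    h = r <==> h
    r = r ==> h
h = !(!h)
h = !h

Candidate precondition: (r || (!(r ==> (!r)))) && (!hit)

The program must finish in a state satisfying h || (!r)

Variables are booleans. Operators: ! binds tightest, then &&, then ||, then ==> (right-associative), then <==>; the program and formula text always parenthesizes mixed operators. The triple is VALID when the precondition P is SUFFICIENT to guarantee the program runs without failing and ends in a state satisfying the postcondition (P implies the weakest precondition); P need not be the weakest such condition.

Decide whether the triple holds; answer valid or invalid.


Working backward. After the program, h || (!r) must hold.
Before h := !h: (!h) || (!r)
Before h := !(!h): (!h) || (!r)
Then branch requires (!h) || (!r); else branch requires (!(r <==> h)) || (!(r ==> (r <==> h))).
Before the if: ((h && hit) ==> ((!h) || (!r))) && ((!(h && hit)) ==> ((!(r <==> h)) || (!(r ==> (r <==> h)))))
Before h := !(!hit): (hit ==> ((!hit) || (!r))) && ((!hit) ==> ((!(r <==> hit)) || (!(r ==> (r <==> hit)))))
The weakest precondition is (hit ==> ((!hit) || (!r))) && ((!hit) ==> ((!(r <==> hit)) || (!(r ==> (r <==> hit))))).
Check whether (r || (!(r ==> (!r)))) && (!hit) implies it.
Every state satisfying the precondition satisfies the weakest precondition: the implication holds.
Answer: valid


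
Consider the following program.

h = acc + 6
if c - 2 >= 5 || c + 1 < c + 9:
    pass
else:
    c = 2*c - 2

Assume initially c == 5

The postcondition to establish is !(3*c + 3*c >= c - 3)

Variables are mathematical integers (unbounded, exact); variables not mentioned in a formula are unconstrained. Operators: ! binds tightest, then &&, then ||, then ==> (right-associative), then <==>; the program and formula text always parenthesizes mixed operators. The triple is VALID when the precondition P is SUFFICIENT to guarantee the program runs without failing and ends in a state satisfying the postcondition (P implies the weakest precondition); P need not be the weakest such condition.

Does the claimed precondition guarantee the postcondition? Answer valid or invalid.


Working backward. After the program, the postcondition !(3*c + 3*c >= c - 3) must hold; in canonical form it is !(5*c >= -3).
Then branch requires !(5*c >= -3); else branch requires !(10*c >= 7).
Before the if: !(5*c >= -3)
Before h := acc + 6: !(5*c >= -3)
The weakest precondition is !(5*c >= -3).
Check whether c == 5 implies it.
Countermodel: at the initial state c = 5, the precondition holds but the weakest precondition fails.
Answer: invalid


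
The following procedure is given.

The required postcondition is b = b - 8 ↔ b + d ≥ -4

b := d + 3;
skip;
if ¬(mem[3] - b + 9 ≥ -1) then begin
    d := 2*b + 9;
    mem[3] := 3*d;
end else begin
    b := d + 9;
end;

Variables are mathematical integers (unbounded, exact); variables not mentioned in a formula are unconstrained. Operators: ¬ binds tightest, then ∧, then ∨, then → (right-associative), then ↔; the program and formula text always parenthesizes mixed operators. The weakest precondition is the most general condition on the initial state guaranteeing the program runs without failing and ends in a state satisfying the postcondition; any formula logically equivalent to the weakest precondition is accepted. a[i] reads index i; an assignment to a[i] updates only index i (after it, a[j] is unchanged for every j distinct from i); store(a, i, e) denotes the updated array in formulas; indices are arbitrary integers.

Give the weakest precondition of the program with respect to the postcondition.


Working backward. After the program, the postcondition b = b - 8 ↔ b + d ≥ -4 must hold; in canonical form it is ¬(b + d ≥ -4).
Then branch requires ¬(3*b ≥ -13); else branch requires ¬(2*d ≥ -13).
Before the if: ((¬(mem[3] ≥ b - 10)) → (¬(3*b ≥ -13))) ∧ (mem[3] ≥ b - 10 → (¬(2*d ≥ -13)))
Before skip: ((¬(mem[3] ≥ b - 10)) → (¬(3*b ≥ -13))) ∧ (mem[3] ≥ b - 10 → (¬(2*d ≥ -13)))
Before b := d + 3: ((¬(mem[3] ≥ d - 7)) → (¬(3*d ≥ -22))) ∧ (mem[3] ≥ d - 7 → (¬(2*d ≥ -13)))
Answer: WP = ((¬(mem[3] ≥ d - 7)) → (¬(3*d ≥ -22))) ∧ (mem[3] ≥ d - 7 → (¬(2*d ≥ -13)))


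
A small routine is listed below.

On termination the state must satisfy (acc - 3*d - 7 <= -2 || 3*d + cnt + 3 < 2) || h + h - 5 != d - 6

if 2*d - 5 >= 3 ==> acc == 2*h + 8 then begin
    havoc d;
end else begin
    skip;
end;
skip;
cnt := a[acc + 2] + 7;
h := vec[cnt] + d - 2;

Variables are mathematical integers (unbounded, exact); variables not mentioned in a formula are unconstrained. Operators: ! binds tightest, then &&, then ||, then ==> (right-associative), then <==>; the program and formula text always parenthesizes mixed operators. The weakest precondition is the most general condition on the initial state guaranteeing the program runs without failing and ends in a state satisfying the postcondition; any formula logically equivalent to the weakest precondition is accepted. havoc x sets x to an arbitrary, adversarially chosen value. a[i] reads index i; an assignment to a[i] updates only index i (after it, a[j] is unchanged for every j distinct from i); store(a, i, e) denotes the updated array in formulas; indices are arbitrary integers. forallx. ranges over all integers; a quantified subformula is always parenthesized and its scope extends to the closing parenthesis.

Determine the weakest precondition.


Working backward. After the program, the postcondition (acc - 3*d - 7 <= -2 || 3*d + cnt + 3 < 2) || h + h - 5 != d - 6 must hold; in canonical form it is acc <= 3*d + 5 || cnt + 3*d < -1 || 2*h != d - 1.
Before h := vec[cnt] + d - 2: acc <= 3*d + 5 || cnt + 3*d < -1 || 2*vec[cnt] + d != 3
Before cnt := a[acc + 2] + 7: acc <= 3*d + 5 || a[acc + 2] + 3*d < -8 || 2*vec[a[acc + 2] + 7] + d != 3
Before skip: acc <= 3*d + 5 || a[acc + 2] + 3*d < -8 || 2*vec[a[acc + 2] + 7] + d != 3
Then branch requires forall d_1. (acc <= 3*d_1 + 5 || a[acc + 2] + 3*d_1 < -8 || 2*vec[a[acc + 2] + 7] + d_1 != 3); else branch requires acc <= 3*d + 5 || a[acc + 2] + 3*d < -8 || 2*vec[a[acc + 2] + 7] + d != 3.
Before the if: ((2*d >= 8 ==> acc == 2*h + 8) ==> (forall d_1. (acc <= 3*d_1 + 5 || a[acc + 2] + 3*d_1 < -8 || 2*vec[a[acc + 2] + 7] + d_1 != 3))) && ((!(2*d >= 8 ==> acc == 2*h + 8)) ==> (acc <= 3*d + 5 || a[acc + 2] + 3*d < -8 || 2*vec[a[acc + 2] + 7] + d != 3))
Answer: WP = ((2*d >= 8 ==> acc == 2*h + 8) ==> (forall d_1. (acc <= 3*d_1 + 5 || a[acc + 2] + 3*d_1 < -8 || 2*vec[a[acc + 2] + 7] + d_1 != 3))) && ((!(2*d >= 8 ==> acc == 2*h + 8)) ==> (acc <= 3*d + 5 || a[acc + 2] + 3*d < -8 || 2*vec[a[acc + 2] + 7] + d != 3))


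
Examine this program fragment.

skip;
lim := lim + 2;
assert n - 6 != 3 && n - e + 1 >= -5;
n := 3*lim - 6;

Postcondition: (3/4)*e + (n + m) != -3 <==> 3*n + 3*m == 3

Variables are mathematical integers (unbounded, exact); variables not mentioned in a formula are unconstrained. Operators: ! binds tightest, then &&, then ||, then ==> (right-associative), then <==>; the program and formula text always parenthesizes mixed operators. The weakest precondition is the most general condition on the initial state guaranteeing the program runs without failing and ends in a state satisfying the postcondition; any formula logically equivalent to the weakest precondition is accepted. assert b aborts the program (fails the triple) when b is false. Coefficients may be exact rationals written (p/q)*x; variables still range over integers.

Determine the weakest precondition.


Working backward. After the program, the postcondition (3/4)*e + (n + m) != -3 <==> 3*n + 3*m == 3 must hold; in canonical form it is (3/4)*e + m + n != -3 <==> 3*m + 3*n == 3.
Before n := 3*lim - 6: (3/4)*e + 3*lim + m != 3 <==> 9*lim + 3*m == 21
Before assert n - 6 != 3 && n - e + 1 >= -5: n != 9 && n >= e - 6 && ((3/4)*e + 3*lim + m != 3 <==> 9*lim + 3*m == 21)
Before lim := lim + 2: n != 9 && n >= e - 6 && ((3/4)*e + 3*lim + m != -3 <==> 9*lim + 3*m == 3)
Before skip: n != 9 && n >= e - 6 && ((3/4)*e + 3*lim + m != -3 <==> 9*lim + 3*m == 3)
Answer: WP = n != 9 && n >= e - 6 && ((3/4)*e + 3*lim + m != -3 <==> 9*lim + 3*m == 3)


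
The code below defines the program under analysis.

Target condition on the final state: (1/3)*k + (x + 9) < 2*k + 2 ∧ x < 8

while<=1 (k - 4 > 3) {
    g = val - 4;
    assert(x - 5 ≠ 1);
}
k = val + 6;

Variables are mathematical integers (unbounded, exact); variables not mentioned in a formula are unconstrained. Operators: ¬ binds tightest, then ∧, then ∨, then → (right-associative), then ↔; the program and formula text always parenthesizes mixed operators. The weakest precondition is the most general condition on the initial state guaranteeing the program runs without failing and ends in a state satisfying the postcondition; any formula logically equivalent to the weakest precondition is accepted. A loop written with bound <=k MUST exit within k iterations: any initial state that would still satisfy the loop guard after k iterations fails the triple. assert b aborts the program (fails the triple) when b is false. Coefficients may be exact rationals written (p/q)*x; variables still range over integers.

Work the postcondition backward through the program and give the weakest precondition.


Working backward. After the program, the postcondition (1/3)*k + (x + 9) < 2*k + 2 ∧ x < 8 must hold; in canonical form it is x < (5/3)*k - 7 ∧ x < 8.
Before k := val + 6: x < (5/3)*val + 3 ∧ x < 8
Before the loop (bound <=1), unroll the exhaustion recursion (WP_0 = exit-now case; WP_j = one more guarded iteration, up to j = 1):
  WP_0: (¬(k > 7)) ∧ x < (5/3)*val + 3 ∧ x < 8
  WP_1: (k > 7 → (x ≠ 6 ∧ (¬(k > 7)) ∧ x < (5/3)*val + 3 ∧ x < 8)) ∧ ((¬(k > 7)) → (x < (5/3)*val + 3 ∧ x < 8))
So before the loop: (k > 7 → (x ≠ 6 ∧ (¬(k > 7)) ∧ x < (5/3)*val + 3 ∧ x < 8)) ∧ ((¬(k > 7)) → (x < (5/3)*val + 3 ∧ x < 8))
Answer: WP = (k > 7 → (x ≠ 6 ∧ (¬(k > 7)) ∧ x < (5/3)*val + 3 ∧ x < 8)) ∧ ((¬(k > 7)) → (x < (5/3)*val + 3 ∧ x < 8))


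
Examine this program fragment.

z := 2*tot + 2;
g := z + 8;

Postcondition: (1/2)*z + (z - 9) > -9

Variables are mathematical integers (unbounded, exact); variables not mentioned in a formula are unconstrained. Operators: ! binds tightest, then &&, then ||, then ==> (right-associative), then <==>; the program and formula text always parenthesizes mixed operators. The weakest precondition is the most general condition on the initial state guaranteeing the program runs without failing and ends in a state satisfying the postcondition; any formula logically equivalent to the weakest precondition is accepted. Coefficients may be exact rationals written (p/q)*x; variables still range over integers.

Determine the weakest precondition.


Working backward. After the program, the postcondition (1/2)*z + (z - 9) > -9 must hold; in canonical form it is (3/2)*z > 0.
Before g := z + 8: (3/2)*z > 0
Before z := 2*tot + 2: 3*tot > -3
Answer: WP = 3*tot > -3


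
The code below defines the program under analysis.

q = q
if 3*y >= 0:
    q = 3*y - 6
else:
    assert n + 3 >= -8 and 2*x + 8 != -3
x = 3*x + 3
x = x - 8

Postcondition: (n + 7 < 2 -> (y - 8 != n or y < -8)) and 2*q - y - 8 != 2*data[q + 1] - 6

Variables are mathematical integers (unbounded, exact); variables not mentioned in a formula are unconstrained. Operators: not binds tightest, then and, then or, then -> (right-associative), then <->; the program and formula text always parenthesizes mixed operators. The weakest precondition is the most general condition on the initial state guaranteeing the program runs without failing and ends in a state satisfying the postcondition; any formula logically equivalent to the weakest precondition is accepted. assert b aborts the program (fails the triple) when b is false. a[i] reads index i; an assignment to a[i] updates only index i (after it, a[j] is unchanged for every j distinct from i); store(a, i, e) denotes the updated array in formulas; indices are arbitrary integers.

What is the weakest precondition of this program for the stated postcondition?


Working backward. After the program, the postcondition (n + 7 < 2 -> (y - 8 != n or y < -8)) and 2*q - y - 8 != 2*data[q + 1] - 6 must hold; in canonical form it is (n < -5 -> (y != n + 8 or y < -8)) and 2*q != 2*data[q + 1] + y + 2.
Before x := x - 8: (n < -5 -> (y != n + 8 or y < -8)) and 2*q != 2*data[q + 1] + y + 2
Before x := 3*x + 3: (n < -5 -> (y != n + 8 or y < -8)) and 2*q != 2*data[q + 1] + y + 2
Then branch requires (n < -5 -> (y != n + 8 or y < -8)) and 5*y != 2*data[3*y - 5] + 14; else branch requires n >= -11 and 2*x != -11 and (n < -5 -> (y != n + 8 or y < -8)) and 2*q != 2*data[q + 1] + y + 2.
Before the if: (3*y >= 0 -> ((n < -5 -> (y != n + 8 or y < -8)) and 5*y != 2*data[3*y - 5] + 14)) and ((not (3*y >= 0)) -> (n >= -11 and 2*x != -11 and (n < -5 -> (y != n + 8 or y < -8)) and 2*q != 2*data[q + 1] + y + 2))
Before q := q: (3*y >= 0 -> ((n < -5 -> (y != n + 8 or y < -8)) and 5*y != 2*data[3*y - 5] + 14)) and ((not (3*y >= 0)) -> (n >= -11 and 2*x != -11 and (n < -5 -> (y != n + 8 or y < -8)) and 2*q != 2*data[q + 1] + y + 2))
Answer: WP = (3*y >= 0 -> ((n < -5 -> (y != n + 8 or y < -8)) and 5*y != 2*data[3*y - 5] + 14)) and ((not (3*y >= 0)) -> (n >= -11 and 2*x != -11 and (n < -5 -> (y != n + 8 or y < -8)) and 2*q != 2*data[q + 1] + y + 2))


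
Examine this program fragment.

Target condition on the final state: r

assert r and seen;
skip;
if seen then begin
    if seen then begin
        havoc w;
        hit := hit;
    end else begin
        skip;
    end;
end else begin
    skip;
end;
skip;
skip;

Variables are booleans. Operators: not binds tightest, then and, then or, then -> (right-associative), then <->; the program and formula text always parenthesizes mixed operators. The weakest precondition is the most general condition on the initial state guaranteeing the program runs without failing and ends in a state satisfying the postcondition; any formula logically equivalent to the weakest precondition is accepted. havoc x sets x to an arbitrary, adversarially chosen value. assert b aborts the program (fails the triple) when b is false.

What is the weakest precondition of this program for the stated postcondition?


Working backward. After the program, r must hold.
Before skip: r
Before skip: r
Then branch requires (seen -> r) and ((not seen) -> r); else branch requires r.
Before the if: (seen -> ((seen -> r) and ((not seen) -> r))) and ((not seen) -> r)
Before skip: (seen -> ((seen -> r) and ((not seen) -> r))) and ((not seen) -> r)
Before assert r and seen: r and seen and (seen -> ((seen -> r) and ((not seen) -> r))) and ((not seen) -> r)
Answer: WP = r and seen and (seen -> ((seen -> r) and ((not seen) -> r))) and ((not seen) -> r)


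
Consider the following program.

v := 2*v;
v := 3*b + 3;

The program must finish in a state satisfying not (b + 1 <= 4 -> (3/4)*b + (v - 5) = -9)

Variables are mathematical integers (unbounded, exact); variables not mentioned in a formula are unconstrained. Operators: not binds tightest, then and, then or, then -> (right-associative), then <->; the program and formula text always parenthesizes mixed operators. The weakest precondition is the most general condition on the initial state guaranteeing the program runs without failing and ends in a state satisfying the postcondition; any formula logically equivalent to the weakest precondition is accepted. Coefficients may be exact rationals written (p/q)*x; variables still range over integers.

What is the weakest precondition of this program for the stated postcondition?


Working backward. After the program, the postcondition not (b + 1 <= 4 -> (3/4)*b + (v - 5) = -9) must hold; in canonical form it is not (b <= 3 -> (3/4)*b + v = -4).
Before v := 3*b + 3: not (b <= 3 -> (15/4)*b = -7)
Before v := 2*v: not (b <= 3 -> (15/4)*b = -7)
Answer: WP = not (b <= 3 -> (15/4)*b = -7)


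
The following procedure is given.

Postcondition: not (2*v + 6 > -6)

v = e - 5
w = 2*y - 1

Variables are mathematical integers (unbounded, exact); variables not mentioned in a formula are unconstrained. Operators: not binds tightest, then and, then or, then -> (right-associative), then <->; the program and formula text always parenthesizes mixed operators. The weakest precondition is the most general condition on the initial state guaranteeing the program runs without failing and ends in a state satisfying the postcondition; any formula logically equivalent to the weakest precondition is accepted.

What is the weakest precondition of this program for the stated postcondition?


Working backward. After the program, the postcondition not (2*v + 6 > -6) must hold; in canonical form it is not (2*v > -12).
Before w := 2*y - 1: not (2*v > -12)
Before v := e - 5: not (2*e > -2)
Answer: WP = not (2*e > -2)


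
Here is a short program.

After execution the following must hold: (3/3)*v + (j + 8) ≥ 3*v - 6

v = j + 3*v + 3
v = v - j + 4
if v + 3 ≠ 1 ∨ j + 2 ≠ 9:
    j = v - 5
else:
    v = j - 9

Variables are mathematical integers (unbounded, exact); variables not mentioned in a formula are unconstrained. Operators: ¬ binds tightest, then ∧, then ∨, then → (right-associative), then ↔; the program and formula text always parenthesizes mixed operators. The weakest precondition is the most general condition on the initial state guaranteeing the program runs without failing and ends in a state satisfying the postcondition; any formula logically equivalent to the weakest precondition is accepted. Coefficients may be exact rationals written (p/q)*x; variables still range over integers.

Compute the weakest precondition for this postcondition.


Working backward. After the program, the postcondition (3/3)*v + (j + 8) ≥ 3*v - 6 must hold; in canonical form it is j ≥ 2*v - 14.
Then branch requires v ≤ 9; else branch requires j ≤ 32.
Before the if: ((v ≠ -2 ∨ j ≠ 7) → v ≤ 9) ∧ ((¬(v ≠ -2 ∨ j ≠ 7)) → j ≤ 32)
Before v := v - j + 4: ((v ≠ j - 6 ∨ j ≠ 7) → v ≤ j + 5) ∧ ((¬(v ≠ j - 6 ∨ j ≠ 7)) → j ≤ 32)
Before v := j + 3*v + 3: ((3*v ≠ -9 ∨ j ≠ 7) → 3*v ≤ 2) ∧ ((¬(3*v ≠ -9 ∨ j ≠ 7)) → j ≤ 32)
Answer: WP = ((3*v ≠ -9 ∨ j ≠ 7) → 3*v ≤ 2) ∧ ((¬(3*v ≠ -9 ∨ j ≠ 7)) → j ≤ 32)


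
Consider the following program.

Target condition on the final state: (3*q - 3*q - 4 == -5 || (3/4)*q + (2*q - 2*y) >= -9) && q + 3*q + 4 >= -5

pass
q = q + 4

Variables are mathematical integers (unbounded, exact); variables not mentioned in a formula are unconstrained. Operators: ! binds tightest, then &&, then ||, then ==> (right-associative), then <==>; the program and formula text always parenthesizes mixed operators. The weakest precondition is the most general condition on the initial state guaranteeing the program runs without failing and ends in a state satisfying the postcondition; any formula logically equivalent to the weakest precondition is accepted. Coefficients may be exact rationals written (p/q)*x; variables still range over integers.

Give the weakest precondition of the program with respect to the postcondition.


Working backward. After the program, the postcondition (3*q - 3*q - 4 == -5 || (3/4)*q + (2*q - 2*y) >= -9) && q + 3*q + 4 >= -5 must hold; in canonical form it is (11/4)*q >= 2*y - 9 && 4*q >= -9.
Before q := q + 4: (11/4)*q >= 2*y - 20 && 4*q >= -25
Before skip: (11/4)*q >= 2*y - 20 && 4*q >= -25
Answer: WP = (11/4)*q >= 2*y - 20 && 4*q >= -25


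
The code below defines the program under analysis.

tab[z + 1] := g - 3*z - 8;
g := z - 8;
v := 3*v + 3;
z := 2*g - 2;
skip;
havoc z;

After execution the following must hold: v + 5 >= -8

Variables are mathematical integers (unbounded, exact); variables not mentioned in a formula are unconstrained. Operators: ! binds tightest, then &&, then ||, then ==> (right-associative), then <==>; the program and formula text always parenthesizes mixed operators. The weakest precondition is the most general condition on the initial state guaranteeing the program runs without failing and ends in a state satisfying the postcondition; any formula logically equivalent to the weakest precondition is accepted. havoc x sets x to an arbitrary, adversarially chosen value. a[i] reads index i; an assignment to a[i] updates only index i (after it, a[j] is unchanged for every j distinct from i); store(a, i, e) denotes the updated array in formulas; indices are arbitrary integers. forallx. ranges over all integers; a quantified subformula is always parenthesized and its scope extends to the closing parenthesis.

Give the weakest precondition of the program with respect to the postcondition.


Working backward. After the program, the postcondition v + 5 >= -8 must hold; in canonical form it is v >= -13.
Before havoc z: v >= -13
Before skip: v >= -13
Before z := 2*g - 2: v >= -13
Before v := 3*v + 3: 3*v >= -16
Before g := z - 8: 3*v >= -16
Before tab[z + 1] := g - 3*z - 8: 3*v >= -16
Answer: WP = 3*v >= -16


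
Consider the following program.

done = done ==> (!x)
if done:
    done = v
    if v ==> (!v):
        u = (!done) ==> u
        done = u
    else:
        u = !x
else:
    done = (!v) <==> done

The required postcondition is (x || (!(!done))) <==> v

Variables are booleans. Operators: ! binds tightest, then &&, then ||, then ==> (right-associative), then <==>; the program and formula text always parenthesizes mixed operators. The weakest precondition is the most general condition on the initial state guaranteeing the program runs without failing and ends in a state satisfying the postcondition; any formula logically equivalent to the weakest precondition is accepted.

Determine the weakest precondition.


Working backward. After the program, the postcondition (x || (!(!done))) <==> v must hold; in canonical form it is (x || done) <==> v.
Then branch requires ((v ==> (!v)) ==> ((x || ((!v) ==> u)) <==> v)) && ((!(v ==> (!v))) ==> ((x || v) <==> v)); else branch requires (x || ((!v) <==> done)) <==> v.
Before the if: (done ==> (((v ==> (!v)) ==> ((x || ((!v) ==> u)) <==> v)) && ((!(v ==> (!v))) ==> ((x || v) <==> v)))) && ((!done) ==> ((x || ((!v) <==> done)) <==> v))
Before done := done ==> (!x): ((done ==> (!x)) ==> (((v ==> (!v)) ==> ((x || ((!v) ==> u)) <==> v)) && ((!(v ==> (!v))) ==> ((x || v) <==> v)))) && ((!(done ==> (!x))) ==> ((x || ((!v) <==> (done ==> (!x)))) <==> v))
Answer: WP = ((done ==> (!x)) ==> (((v ==> (!v)) ==> ((x || ((!v) ==> u)) <==> v)) && ((!(v ==> (!v))) ==> ((x || v) <==> v)))) && ((!(done ==> (!x))) ==> ((x || ((!v) <==> (done ==> (!x)))) <==> v))


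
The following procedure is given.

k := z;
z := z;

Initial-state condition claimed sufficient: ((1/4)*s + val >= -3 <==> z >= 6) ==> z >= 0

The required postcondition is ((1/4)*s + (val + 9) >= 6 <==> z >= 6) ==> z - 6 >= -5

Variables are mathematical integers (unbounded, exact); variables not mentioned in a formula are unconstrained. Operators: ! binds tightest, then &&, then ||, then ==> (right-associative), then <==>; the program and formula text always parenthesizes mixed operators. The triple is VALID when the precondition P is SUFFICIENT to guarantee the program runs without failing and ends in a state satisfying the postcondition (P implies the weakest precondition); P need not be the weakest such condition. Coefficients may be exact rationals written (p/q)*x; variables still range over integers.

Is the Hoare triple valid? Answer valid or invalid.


Working backward. After the program, the postcondition ((1/4)*s + (val + 9) >= 6 <==> z >= 6) ==> z - 6 >= -5 must hold; in canonical form it is ((1/4)*s + val >= -3 <==> z >= 6) ==> z >= 1.
Before z := z: ((1/4)*s + val >= -3 <==> z >= 6) ==> z >= 1
Before k := z: ((1/4)*s + val >= -3 <==> z >= 6) ==> z >= 1
The weakest precondition is ((1/4)*s + val >= -3 <==> z >= 6) ==> z >= 1.
Check whether ((1/4)*s + val >= -3 <==> z >= 6) ==> z >= 0 implies it.
Countermodel: at the initial state s = -13, val = 0, z = 0, the precondition holds but the weakest precondition fails.
Answer: invalid
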